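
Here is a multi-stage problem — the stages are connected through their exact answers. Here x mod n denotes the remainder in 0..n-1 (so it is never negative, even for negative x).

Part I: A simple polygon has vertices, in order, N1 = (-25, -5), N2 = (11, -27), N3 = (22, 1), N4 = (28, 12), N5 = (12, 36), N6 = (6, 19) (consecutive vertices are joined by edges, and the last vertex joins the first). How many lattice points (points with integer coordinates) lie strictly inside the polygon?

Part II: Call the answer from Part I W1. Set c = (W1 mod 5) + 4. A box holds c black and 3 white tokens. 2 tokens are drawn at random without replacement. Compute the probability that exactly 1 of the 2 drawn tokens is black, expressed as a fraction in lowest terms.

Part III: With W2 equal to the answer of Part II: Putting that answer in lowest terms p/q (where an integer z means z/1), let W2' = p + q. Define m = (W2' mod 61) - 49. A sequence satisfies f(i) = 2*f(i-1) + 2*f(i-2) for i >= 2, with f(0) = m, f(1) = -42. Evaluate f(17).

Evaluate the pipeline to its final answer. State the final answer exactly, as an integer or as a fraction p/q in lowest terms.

Part I: cross terms: (-25*-27 - 11*-5)=730, (11*1 - 22*-27)=605, (22*12 - 28*1)=236, (28*36 - 12*12)=864, (12*19 - 6*36)=12, (6*-5 - -25*19)=445; twice the area = |2892| = 2892; area = 1446; boundary points = 2 + 1 + 1 + 8 + 1 + 1 = 14; strictly interior points = area - boundary/2 + 1 = 1440; answer 1440
Part II: W1 = 1440; c = 4; total draws C(7,2) = 21; favorable C(4,1)*C(3,1) = 12; P = 4/7; answer 4/7
Part III: W2 = 4/7; threaded value p + q = 11; m = -38; f(2) = 2*(-42) + 2*(-38) = -160; iterating: f(2)=-160, f(3)=-404, f(4)=-1128, f(5)=-3064, f(6)=-8384, f(7)=-22896, f(8)=-62560, f(9)=-170912, f(10)=-466944, f(11)=-1275712, f(12)=-3485312, f(13)=-9522048, f(14)=-26014720, f(15)=-71073536, f(16)=-194176512, f(17)=-530500096; answer -530500096

-530500096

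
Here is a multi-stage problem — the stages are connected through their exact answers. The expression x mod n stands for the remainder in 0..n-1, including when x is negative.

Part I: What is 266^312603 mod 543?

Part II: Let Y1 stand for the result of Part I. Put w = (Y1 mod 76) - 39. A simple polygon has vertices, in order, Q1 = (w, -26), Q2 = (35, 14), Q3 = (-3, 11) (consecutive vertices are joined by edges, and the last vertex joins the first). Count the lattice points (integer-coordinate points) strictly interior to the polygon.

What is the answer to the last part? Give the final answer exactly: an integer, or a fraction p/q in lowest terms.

Part I: squarings mod 543: 266^1=266, 266^2=166, 266^4=406, 266^8=307, 266^16=310, 266^32=532, 266^64=121, 266^128=523, 266^256=400, 266^512=358, 266^1024=16, 266^2048=256, 266^4096=376, 266^8192=196, 266^16384=406, 266^32768=307, 266^65536=310, 266^131072=532, 266^262144=121; 266^312603 = 266^1 * 266^2 * 266^8 * 266^16 * 266^256 * 266^1024 * 266^16384 * 266^32768 * 266^262144 = 392 (mod 543); answer 392
Part II: Y1 = 392; w = -27; cross terms: (-27*14 - 35*-26)=532, (35*11 - -3*14)=427, (-3*-26 - -27*11)=375; twice the area = |1334| = 1334; area = 667; boundary points = 2 + 1 + 1 = 4; strictly interior points = area - boundary/2 + 1 = 666; answer 666

666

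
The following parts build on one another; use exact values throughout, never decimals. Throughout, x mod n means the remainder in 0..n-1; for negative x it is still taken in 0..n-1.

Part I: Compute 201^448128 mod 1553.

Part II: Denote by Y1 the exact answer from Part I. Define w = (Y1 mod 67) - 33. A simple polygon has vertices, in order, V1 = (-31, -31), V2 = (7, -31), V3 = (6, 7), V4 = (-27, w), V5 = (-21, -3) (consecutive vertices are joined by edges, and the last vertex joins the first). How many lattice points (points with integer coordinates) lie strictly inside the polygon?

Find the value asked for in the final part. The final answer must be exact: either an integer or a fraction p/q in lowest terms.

829

Part I: squarings mod 1553: 201^1=201, 201^2=23, 201^4=529, 201^8=301, 201^16=527, 201^32=1295, 201^64=1338, 201^128=1188, 201^256=1220, 201^512=626, 201^1024=520, 201^2048=178, 201^4096=624, 201^8192=1126, 201^16384=628, 201^32768=1475, 201^65536=1425, 201^131072=854, 201^262144=959; 201^448128 = 201^128 * 201^512 * 201^1024 * 201^4096 * 201^16384 * 201^32768 * 201^131072 * 201^262144 = 1219 (mod 1553); answer 1219
Part II: Y1 = 1219; w = -20; cross terms: (-31*-31 - 7*-31)=1178, (7*7 - 6*-31)=235, (6*-20 - -27*7)=69, (-27*-3 - -21*-20)=-339, (-21*-31 - -31*-3)=558; twice the area = |1701| = 1701; area = 1701/2; boundary points = 38 + 1 + 3 + 1 + 2 = 45; strictly interior points = area - boundary/2 + 1 = 829; answer 829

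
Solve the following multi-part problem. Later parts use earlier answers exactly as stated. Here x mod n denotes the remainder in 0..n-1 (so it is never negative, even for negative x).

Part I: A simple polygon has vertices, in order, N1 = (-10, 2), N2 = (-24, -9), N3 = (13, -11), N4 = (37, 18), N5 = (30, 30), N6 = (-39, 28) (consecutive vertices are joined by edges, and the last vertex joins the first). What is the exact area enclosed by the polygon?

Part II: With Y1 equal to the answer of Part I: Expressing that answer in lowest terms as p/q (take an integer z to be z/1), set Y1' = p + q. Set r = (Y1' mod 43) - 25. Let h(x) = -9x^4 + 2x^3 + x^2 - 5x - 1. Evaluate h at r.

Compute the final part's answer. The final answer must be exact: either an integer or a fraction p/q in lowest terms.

Part I: cross terms: (-10*-9 - -24*2)=138, (-24*-11 - 13*-9)=381, (13*18 - 37*-11)=641, (37*30 - 30*18)=570, (30*28 - -39*30)=2010, (-39*2 - -10*28)=202; twice the area = |3942| = 3942; area = 1971; answer 1971
Part II: Y1 = 1971; threaded value p + q = 1972; r = 12; -9*(12)^4 + 2*(12)^3 + 1*(12)^2 - 5*(12)^1 - 1 = (-186624) + (3456) + (144) + (-60) + (-1) = -183085; answer -183085

-183085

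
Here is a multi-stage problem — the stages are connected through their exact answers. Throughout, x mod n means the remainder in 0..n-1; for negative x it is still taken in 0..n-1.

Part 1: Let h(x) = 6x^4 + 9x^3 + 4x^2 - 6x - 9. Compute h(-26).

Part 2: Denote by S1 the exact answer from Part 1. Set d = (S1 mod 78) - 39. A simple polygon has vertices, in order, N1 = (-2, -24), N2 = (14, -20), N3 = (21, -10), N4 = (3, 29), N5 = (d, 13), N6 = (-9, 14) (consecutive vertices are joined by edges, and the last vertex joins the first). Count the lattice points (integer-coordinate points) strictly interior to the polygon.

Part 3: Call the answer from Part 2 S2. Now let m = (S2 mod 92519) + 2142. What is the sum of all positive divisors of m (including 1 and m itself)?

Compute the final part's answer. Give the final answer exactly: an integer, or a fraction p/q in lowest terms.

Part 1: 6*(-26)^4 + 9*(-26)^3 + 4*(-26)^2 - 6*(-26)^1 - 9 = (2741856) + (-158184) + (2704) + (156) + (-9) = 2586523; answer 2586523
Part 2: S1 = 2586523; d = 4; cross terms: (-2*-20 - 14*-24)=376, (14*-10 - 21*-20)=280, (21*29 - 3*-10)=639, (3*13 - 4*29)=-77, (4*14 - -9*13)=173, (-9*-24 - -2*14)=244; twice the area = |1635| = 1635; area = 1635/2; boundary points = 4 + 1 + 3 + 1 + 1 + 1 = 11; strictly interior points = area - boundary/2 + 1 = 813; answer 813
Part 3: S2 = 813; m = 2955; 2955 = 3 * 5 * 197; sigma = (1 + 3) * (1 + 5) * (1 + 197) = 4 * 6 * 198 = 4752; answer 4752

4752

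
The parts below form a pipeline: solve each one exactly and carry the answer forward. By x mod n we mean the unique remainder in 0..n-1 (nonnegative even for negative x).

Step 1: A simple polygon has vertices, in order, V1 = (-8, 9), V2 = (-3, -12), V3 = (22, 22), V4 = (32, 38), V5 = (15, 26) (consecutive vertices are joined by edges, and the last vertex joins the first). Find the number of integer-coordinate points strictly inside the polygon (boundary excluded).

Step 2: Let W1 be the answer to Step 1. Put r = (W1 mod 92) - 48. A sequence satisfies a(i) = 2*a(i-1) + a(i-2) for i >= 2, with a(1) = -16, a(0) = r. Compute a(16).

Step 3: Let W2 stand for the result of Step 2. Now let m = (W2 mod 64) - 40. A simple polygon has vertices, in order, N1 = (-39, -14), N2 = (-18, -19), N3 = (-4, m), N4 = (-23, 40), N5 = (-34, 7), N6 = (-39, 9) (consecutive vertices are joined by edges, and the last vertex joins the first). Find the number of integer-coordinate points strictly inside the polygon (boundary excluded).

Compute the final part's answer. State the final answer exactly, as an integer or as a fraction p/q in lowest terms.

1047

Step 1: cross terms: (-8*-12 - -3*9)=123, (-3*22 - 22*-12)=198, (22*38 - 32*22)=132, (32*26 - 15*38)=262, (15*9 - -8*26)=343; twice the area = |1058| = 1058; area = 529; boundary points = 1 + 1 + 2 + 1 + 1 = 6; strictly interior points = area - boundary/2 + 1 = 527; answer 527
Step 2: W1 = 527; r = 19; a(2) = 2*(-16) + 1*(19) = -13; iterating: a(2)=-13, a(3)=-42, a(4)=-97, a(5)=-236, a(6)=-569, a(7)=-1374, a(8)=-3317, a(9)=-8008, a(10)=-19333, a(11)=-46674, a(12)=-112681, a(13)=-272036, a(14)=-656753, a(15)=-1585542, a(16)=-3827837; answer -3827837
Step 3: W2 = -3827837; m = -37; cross terms: (-39*-19 - -18*-14)=489, (-18*-37 - -4*-19)=590, (-4*40 - -23*-37)=-1011, (-23*7 - -34*40)=1199, (-34*9 - -39*7)=-33, (-39*-14 - -39*9)=897; twice the area = |2131| = 2131; area = 2131/2; boundary points = 1 + 2 + 1 + 11 + 1 + 23 = 39; strictly interior points = area - boundary/2 + 1 = 1047; answer 1047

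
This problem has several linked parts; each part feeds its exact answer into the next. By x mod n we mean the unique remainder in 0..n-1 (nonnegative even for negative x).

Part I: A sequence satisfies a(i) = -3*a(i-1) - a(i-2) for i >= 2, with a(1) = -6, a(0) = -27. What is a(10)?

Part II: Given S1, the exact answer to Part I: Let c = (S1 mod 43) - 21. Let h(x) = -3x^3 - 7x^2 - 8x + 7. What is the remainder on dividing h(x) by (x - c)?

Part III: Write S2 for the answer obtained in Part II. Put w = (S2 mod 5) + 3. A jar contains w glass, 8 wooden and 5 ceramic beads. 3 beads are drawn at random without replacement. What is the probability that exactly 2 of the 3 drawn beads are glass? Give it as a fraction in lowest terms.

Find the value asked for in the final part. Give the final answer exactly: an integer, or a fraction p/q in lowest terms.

39/340

Part I: a(2) = -3*(-6) - 1*(-27) = 45; iterating: a(2)=45, a(3)=-129, a(4)=342, a(5)=-897, a(6)=2349, a(7)=-6150, a(8)=16101, a(9)=-42153, a(10)=110358; answer 110358
Part II: S1 = 110358; c = -1; remainder = value at the root: -3*(-1)^3 - 7*(-1)^2 - 8*(-1)^1 + 7 = (3) + (-7) + (8) + (7) = 11; answer 11
Part III: S2 = 11; w = 4; total draws C(17,3) = 680; favorable C(4,2)*C(13,1) = 78; P = 39/340; answer 39/340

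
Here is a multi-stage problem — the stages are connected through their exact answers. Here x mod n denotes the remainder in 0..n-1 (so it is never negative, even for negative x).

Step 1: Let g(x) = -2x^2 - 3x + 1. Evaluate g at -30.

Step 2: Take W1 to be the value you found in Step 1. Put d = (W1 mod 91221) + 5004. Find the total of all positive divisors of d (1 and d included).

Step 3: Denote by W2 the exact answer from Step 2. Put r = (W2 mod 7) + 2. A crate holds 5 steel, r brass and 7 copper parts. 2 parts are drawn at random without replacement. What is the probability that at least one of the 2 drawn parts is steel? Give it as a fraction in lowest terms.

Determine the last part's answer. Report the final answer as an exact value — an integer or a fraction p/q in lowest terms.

Step 1: -2*(-30)^2 - 3*(-30)^1 + 1 = (-1800) + (90) + (1) = -1709; answer -1709
Step 2: W1 = -1709; d = 94516; 94516 = 2^2 * 23629; sigma = (1 + 2 + 4) * (1 + 23629) = 7 * 23630 = 165410; answer 165410
Step 3: W2 = 165410; r = 2; total draws C(14,2) = 91; complement C(9,2) = 36; favorable 91 - 36 = 55; P = 55/91; answer 55/91

55/91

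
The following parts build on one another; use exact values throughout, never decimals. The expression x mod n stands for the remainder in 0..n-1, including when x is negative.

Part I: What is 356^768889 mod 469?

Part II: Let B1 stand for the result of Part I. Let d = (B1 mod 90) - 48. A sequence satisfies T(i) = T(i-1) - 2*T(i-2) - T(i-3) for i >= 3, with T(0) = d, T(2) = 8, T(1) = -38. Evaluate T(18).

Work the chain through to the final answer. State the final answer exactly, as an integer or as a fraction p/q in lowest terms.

Part I: squarings mod 469: 356^1=356, 356^2=106, 356^4=449, 356^8=400, 356^16=71, 356^32=351, 356^64=323, 356^128=211, 356^256=435, 356^512=218, 356^1024=155, 356^2048=106, 356^4096=449, 356^8192=400, 356^16384=71, 356^32768=351, 356^65536=323, 356^131072=211, 356^262144=435, 356^524288=218; 356^768889 = 356^1 * 356^8 * 356^16 * 356^32 * 356^64 * 356^256 * 356^512 * 356^2048 * 356^4096 * 356^8192 * 356^32768 * 356^65536 * 356^131072 * 356^524288 = 230 (mod 469); answer 230
Part II: B1 = 230; d = 2; T(3) = 1*(8) - 2*(-38) - 1*(2) = 82; iterating: T(3)=82, T(4)=104, T(5)=-68, T(6)=-358, T(7)=-326, T(8)=458, T(9)=1468, T(10)=878, T(11)=-2516, T(12)=-5740, T(13)=-1586, T(14)=12410, T(15)=21322, T(16)=-1912, T(17)=-56966, T(18)=-74464; answer -74464

-74464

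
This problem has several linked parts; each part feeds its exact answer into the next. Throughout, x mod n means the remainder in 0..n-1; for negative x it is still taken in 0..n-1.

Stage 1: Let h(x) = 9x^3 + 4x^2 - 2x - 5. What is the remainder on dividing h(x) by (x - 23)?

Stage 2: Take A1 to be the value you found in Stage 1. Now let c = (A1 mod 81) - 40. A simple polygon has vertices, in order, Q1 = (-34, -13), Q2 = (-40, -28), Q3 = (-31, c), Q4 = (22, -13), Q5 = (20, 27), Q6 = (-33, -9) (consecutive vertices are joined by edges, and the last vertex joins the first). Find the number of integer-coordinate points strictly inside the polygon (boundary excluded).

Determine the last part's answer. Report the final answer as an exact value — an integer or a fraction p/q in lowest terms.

Stage 1: remainder = value at the root: 9*(23)^3 + 4*(23)^2 - 2*(23)^1 - 5 = (109503) + (2116) + (-46) + (-5) = 111568; answer 111568
Stage 2: A1 = 111568; c = -9; cross terms: (-34*-28 - -40*-13)=432, (-40*-9 - -31*-28)=-508, (-31*-13 - 22*-9)=601, (22*27 - 20*-13)=854, (20*-9 - -33*27)=711, (-33*-13 - -34*-9)=123; twice the area = |2213| = 2213; area = 2213/2; boundary points = 3 + 1 + 1 + 2 + 1 + 1 = 9; strictly interior points = area - boundary/2 + 1 = 1103; answer 1103

1103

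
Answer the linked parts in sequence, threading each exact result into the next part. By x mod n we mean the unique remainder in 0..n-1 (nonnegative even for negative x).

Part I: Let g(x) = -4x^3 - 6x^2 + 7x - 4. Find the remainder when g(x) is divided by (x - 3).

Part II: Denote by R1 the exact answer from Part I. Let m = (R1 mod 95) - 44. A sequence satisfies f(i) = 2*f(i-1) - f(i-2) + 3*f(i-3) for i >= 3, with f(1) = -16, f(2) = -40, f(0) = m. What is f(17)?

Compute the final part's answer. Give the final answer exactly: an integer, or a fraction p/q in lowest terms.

Part I: remainder = value at the root: -4*(3)^3 - 6*(3)^2 + 7*(3)^1 - 4 = (-108) + (-54) + (21) + (-4) = -145; answer -145
Part II: R1 = -145; m = 1; f(3) = 2*(-40) - 1*(-16) + 3*(1) = -61; iterating: f(3)=-61, f(4)=-130, f(5)=-319, f(6)=-691, f(7)=-1453, f(8)=-3172, f(9)=-6964, f(10)=-15115, f(11)=-32782, f(12)=-71341, f(13)=-155245, f(14)=-337495, f(15)=-733768, f(16)=-1595776, f(17)=-3470269; answer -3470269

-3470269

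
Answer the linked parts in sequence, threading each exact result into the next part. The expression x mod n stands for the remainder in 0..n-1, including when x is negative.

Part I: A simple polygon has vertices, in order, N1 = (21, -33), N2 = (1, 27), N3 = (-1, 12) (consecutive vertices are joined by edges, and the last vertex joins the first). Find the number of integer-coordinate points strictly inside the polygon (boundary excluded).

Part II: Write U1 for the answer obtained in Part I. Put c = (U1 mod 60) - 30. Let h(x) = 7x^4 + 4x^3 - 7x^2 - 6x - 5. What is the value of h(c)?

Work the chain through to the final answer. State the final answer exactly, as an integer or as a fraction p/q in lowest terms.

Part I: cross terms: (21*27 - 1*-33)=600, (1*12 - -1*27)=39, (-1*-33 - 21*12)=-219; twice the area = |420| = 420; area = 210; boundary points = 20 + 1 + 1 = 22; strictly interior points = area - boundary/2 + 1 = 200; answer 200
Part II: U1 = 200; c = -10; 7*(-10)^4 + 4*(-10)^3 - 7*(-10)^2 - 6*(-10)^1 - 5 = (70000) + (-4000) + (-700) + (60) + (-5) = 65355; answer 65355

65355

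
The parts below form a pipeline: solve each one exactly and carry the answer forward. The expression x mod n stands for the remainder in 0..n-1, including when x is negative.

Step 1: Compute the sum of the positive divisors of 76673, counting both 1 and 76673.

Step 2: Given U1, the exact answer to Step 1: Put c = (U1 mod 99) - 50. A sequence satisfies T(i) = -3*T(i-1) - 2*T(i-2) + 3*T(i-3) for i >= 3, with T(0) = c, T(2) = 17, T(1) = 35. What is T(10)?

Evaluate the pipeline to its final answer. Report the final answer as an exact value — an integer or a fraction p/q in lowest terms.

-39283

Step 1: 76673 is prime, so its only divisors are 1 and 76673; sigma = 1 + 76673 = 76674; answer 76674
Step 2: U1 = 76674; c = -2; T(3) = -3*(17) - 2*(35) + 3*(-2) = -127; iterating: T(3)=-127, T(4)=452, T(5)=-1051, T(6)=1868, T(7)=-2146, T(8)=-451, T(9)=11249, T(10)=-39283; answer -39283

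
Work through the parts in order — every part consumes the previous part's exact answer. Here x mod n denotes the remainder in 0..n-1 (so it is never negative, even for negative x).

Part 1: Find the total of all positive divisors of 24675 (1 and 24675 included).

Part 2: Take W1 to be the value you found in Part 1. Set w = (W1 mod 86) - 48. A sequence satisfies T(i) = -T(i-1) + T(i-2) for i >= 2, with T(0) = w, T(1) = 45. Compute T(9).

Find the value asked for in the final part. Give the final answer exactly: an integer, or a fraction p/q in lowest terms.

Part 1: 24675 = 3 * 5^2 * 7 * 47; sigma = (1 + 3) * (1 + 5 + 25) * (1 + 7) * (1 + 47) = 4 * 31 * 8 * 48 = 47616; answer 47616
Part 2: W1 = 47616; w = 10; T(2) = -1*(45) + 1*(10) = -35; iterating: T(2)=-35, T(3)=80, T(4)=-115, T(5)=195, T(6)=-310, T(7)=505, T(8)=-815, T(9)=1320; answer 1320

1320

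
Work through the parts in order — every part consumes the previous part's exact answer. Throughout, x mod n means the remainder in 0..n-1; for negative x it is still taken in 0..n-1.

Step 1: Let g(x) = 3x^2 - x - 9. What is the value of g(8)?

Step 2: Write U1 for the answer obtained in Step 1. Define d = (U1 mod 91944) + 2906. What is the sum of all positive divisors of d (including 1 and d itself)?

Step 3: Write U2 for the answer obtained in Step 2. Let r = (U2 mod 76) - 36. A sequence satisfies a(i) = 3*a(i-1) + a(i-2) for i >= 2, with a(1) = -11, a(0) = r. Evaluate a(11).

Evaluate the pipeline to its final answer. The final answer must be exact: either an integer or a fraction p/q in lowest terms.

Step 1: 3*(8)^2 - 1*(8)^1 - 9 = (192) + (-8) + (-9) = 175; answer 175
Step 2: U1 = 175; d = 3081; 3081 = 3 * 13 * 79; sigma = (1 + 3) * (1 + 13) * (1 + 79) = 4 * 14 * 80 = 4480; answer 4480
Step 3: U2 = 4480; r = 36; a(2) = 3*(-11) + 1*(36) = 3; iterating: a(2)=3, a(3)=-2, a(4)=-3, a(5)=-11, a(6)=-36, a(7)=-119, a(8)=-393, a(9)=-1298, a(10)=-4287, a(11)=-14159; answer -14159

-14159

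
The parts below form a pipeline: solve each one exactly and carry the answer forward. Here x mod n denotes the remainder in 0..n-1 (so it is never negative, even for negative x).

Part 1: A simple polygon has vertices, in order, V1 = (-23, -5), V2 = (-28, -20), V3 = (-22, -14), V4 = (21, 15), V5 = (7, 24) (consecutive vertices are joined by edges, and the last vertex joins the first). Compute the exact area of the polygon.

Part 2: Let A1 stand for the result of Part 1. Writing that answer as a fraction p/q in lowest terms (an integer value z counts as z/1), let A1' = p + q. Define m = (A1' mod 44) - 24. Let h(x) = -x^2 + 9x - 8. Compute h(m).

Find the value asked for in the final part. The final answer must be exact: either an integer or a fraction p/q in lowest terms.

Part 1: cross terms: (-23*-20 - -28*-5)=320, (-28*-14 - -22*-20)=-48, (-22*15 - 21*-14)=-36, (21*24 - 7*15)=399, (7*-5 - -23*24)=517; twice the area = |1152| = 1152; area = 576; answer 576
Part 2: A1 = 576; threaded value p + q = 577; m = -19; -1*(-19)^2 + 9*(-19)^1 - 8 = (-361) + (-171) + (-8) = -540; answer -540

-540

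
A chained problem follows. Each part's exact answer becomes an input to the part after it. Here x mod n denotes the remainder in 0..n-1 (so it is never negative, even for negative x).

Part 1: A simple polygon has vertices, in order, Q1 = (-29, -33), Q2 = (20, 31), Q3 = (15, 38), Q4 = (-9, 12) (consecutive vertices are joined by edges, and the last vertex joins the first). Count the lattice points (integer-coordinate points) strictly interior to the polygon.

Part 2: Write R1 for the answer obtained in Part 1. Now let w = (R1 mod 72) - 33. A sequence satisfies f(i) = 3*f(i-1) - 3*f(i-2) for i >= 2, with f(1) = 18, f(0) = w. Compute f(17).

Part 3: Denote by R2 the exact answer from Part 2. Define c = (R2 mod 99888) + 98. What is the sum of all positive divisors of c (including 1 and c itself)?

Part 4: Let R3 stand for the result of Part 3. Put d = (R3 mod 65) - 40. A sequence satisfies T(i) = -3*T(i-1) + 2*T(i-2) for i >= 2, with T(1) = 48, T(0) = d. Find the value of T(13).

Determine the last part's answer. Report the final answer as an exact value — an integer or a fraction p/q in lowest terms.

Part 1: cross terms: (-29*31 - 20*-33)=-239, (20*38 - 15*31)=295, (15*12 - -9*38)=522, (-9*-33 - -29*12)=645; twice the area = |1223| = 1223; area = 1223/2; boundary points = 1 + 1 + 2 + 5 = 9; strictly interior points = area - boundary/2 + 1 = 608; answer 608
Part 2: R1 = 608; w = -1; f(2) = 3*(18) - 3*(-1) = 57; iterating: f(2)=57, f(3)=117, f(4)=180, f(5)=189, f(6)=27, f(7)=-486, f(8)=-1539, f(9)=-3159, f(10)=-4860, f(11)=-5103, f(12)=-729, f(13)=13122, f(14)=41553, f(15)=85293, f(16)=131220, f(17)=137781; answer 137781
Part 3: R2 = 137781; c = 37991; 37991 is prime, so its only divisors are 1 and 37991; sigma = 1 + 37991 = 37992; answer 37992
Part 4: R3 = 37992; d = -8; T(2) = -3*(48) + 2*(-8) = -160; iterating: T(2)=-160, T(3)=576, T(4)=-2048, T(5)=7296, T(6)=-25984, T(7)=92544, T(8)=-329600, T(9)=1173888, T(10)=-4180864, T(11)=14890368, T(12)=-53032832, T(13)=188879232; answer 188879232

188879232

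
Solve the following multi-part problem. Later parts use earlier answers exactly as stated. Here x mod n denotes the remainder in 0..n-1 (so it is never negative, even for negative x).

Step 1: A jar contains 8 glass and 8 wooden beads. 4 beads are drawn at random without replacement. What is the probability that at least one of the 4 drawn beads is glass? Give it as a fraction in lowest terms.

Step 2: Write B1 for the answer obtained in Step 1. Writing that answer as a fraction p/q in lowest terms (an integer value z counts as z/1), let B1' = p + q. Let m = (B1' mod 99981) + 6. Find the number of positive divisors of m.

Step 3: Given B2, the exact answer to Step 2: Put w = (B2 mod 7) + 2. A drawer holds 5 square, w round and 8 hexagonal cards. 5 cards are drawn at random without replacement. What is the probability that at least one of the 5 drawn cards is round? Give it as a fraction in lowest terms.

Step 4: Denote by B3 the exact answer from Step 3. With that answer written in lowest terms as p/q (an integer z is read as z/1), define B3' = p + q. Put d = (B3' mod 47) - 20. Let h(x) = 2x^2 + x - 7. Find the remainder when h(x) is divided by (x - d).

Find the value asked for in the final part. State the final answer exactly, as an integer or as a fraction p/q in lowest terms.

1169

Step 1: total draws C(16,4) = 1820; complement C(8,4) = 70; favorable 1820 - 70 = 1750; P = 25/26; answer 25/26
Step 2: B1 = 25/26; threaded value p + q = 51; m = 57; 57 = 3 * 19; number of divisors = (1+1) * (1+1) = 4; answer 4
Step 3: B2 = 4; w = 6; total draws C(19,5) = 11628; complement C(13,5) = 1287; favorable 11628 - 1287 = 10341; P = 1149/1292; answer 1149/1292
Step 4: B3 = 1149/1292; threaded value p + q = 2441; d = 24; remainder = value at the root: 2*(24)^2 + 1*(24)^1 - 7 = (1152) + (24) + (-7) = 1169; answer 1169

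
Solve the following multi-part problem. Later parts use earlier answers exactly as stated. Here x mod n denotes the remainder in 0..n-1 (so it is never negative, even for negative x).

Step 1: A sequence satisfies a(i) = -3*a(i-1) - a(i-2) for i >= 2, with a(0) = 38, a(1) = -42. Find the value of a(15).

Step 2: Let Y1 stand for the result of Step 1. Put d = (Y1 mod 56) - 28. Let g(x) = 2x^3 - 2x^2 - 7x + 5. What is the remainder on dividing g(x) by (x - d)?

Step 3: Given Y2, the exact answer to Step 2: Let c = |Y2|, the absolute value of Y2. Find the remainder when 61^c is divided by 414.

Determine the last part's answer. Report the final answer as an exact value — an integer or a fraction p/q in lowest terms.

Step 1: a(2) = -3*(-42) - 1*(38) = 88; iterating: a(2)=88, a(3)=-222, a(4)=578, a(5)=-1512, a(6)=3958, a(7)=-10362, a(8)=27128, a(9)=-71022, a(10)=185938, a(11)=-486792, a(12)=1274438, a(13)=-3336522, a(14)=8735128, a(15)=-22868862; answer -22868862
Step 2: Y1 = -22868862; d = -2; remainder = value at the root: 2*(-2)^3 - 2*(-2)^2 - 7*(-2)^1 + 5 = (-16) + (-8) + (14) + (5) = -5; answer -5
Step 3: Y2 = -5; c = 5; squarings mod 414: 61^1=61, 61^2=409, 61^4=25; 61^5 = 61^1 * 61^4 = 283 (mod 414); answer 283

283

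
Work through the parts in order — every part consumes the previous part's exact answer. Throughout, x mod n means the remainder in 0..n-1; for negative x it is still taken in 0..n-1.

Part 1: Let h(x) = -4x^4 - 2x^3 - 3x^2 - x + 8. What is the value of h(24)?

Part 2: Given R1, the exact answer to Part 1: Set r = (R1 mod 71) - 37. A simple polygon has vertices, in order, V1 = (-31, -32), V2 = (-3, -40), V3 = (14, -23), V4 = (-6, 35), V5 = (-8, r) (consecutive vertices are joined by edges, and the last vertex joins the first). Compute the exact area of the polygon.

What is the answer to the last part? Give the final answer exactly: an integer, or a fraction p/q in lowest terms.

1243

Part 1: -4*(24)^4 - 2*(24)^3 - 3*(24)^2 - 1*(24)^1 + 8 = (-1327104) + (-27648) + (-1728) + (-24) + (8) = -1356496; answer -1356496
Part 2: R1 = -1356496; r = -7; cross terms: (-31*-40 - -3*-32)=1144, (-3*-23 - 14*-40)=629, (14*35 - -6*-23)=352, (-6*-7 - -8*35)=322, (-8*-32 - -31*-7)=39; twice the area = |2486| = 2486; area = 1243; answer 1243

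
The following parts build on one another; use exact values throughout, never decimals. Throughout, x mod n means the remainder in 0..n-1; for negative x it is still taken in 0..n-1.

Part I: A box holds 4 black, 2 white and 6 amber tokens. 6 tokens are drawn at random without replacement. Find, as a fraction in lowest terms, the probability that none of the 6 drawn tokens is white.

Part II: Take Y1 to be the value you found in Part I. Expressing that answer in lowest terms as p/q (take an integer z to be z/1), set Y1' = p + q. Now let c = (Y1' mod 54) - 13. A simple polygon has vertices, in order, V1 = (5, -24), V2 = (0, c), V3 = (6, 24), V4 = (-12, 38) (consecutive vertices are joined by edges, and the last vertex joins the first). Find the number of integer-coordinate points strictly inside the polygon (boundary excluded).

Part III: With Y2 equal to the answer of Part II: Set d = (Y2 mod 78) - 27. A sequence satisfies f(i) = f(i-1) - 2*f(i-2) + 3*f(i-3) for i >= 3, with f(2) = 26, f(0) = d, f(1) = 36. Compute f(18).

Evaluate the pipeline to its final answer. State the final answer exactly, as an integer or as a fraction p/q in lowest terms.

Part I: total draws C(12,6) = 924; favorable C(10,6) = 210; P = 5/22; answer 5/22
Part II: Y1 = 5/22; threaded value p + q = 27; c = 14; cross terms: (5*14 - 0*-24)=70, (0*24 - 6*14)=-84, (6*38 - -12*24)=516, (-12*-24 - 5*38)=98; twice the area = |600| = 600; area = 300; boundary points = 1 + 2 + 2 + 1 = 6; strictly interior points = area - boundary/2 + 1 = 298; answer 298
Part III: Y2 = 298; d = 37; f(3) = 1*(26) - 2*(36) + 3*(37) = 65; iterating: f(3)=65, f(4)=121, f(5)=69, f(6)=22, f(7)=247, f(8)=410, f(9)=-18, f(10)=-97, f(11)=1169, f(12)=1309, f(13)=-1320, f(14)=-431, f(15)=6136, f(16)=3038, f(17)=-10527, f(18)=1805; answer 1805

1805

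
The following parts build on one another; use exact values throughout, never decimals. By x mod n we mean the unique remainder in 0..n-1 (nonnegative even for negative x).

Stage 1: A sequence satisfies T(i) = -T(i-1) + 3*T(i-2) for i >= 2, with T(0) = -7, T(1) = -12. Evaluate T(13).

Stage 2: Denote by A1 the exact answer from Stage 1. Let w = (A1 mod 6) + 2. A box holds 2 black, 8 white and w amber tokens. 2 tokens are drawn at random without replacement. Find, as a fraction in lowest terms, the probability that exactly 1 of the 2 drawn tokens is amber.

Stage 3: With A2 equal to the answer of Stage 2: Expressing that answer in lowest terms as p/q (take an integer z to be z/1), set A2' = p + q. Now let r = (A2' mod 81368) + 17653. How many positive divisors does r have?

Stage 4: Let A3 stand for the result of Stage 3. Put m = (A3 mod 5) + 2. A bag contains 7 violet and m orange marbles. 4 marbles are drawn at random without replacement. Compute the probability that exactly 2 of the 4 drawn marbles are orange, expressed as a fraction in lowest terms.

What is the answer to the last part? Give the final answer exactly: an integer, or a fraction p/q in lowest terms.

Stage 1: T(2) = -1*(-12) + 3*(-7) = -9; iterating: T(2)=-9, T(3)=-27, T(4)=0, T(5)=-81, T(6)=81, T(7)=-324, T(8)=567, T(9)=-1539, T(10)=3240, T(11)=-7857, T(12)=17577, T(13)=-41148; answer -41148
Stage 2: A1 = -41148; w = 2; total draws C(12,2) = 66; favorable C(2,1)*C(10,1) = 20; P = 10/33; answer 10/33
Stage 3: A2 = 10/33; threaded value p + q = 43; r = 17696; 17696 = 2^5 * 7 * 79; number of divisors = (5+1) * (1+1) * (1+1) = 24; answer 24
Stage 4: A3 = 24; m = 6; total draws C(13,4) = 715; favorable C(6,2)*C(7,2) = 315; P = 63/143; answer 63/143

63/143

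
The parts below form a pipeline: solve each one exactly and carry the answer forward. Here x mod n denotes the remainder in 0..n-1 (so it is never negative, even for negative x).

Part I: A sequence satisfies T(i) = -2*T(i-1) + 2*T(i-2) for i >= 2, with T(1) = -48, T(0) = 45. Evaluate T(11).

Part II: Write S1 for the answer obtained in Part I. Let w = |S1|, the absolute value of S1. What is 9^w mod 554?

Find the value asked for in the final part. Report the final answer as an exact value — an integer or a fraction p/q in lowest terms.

Part I: T(2) = -2*(-48) + 2*(45) = 186; iterating: T(2)=186, T(3)=-468, T(4)=1308, T(5)=-3552, T(6)=9720, T(7)=-26544, T(8)=72528, T(9)=-198144, T(10)=541344, T(11)=-1478976; answer -1478976
Part II: S1 = -1478976; w = 1478976; squarings mod 554: 9^1=9, 9^2=81, 9^4=467, 9^8=367, 9^16=67, 9^32=57, 9^64=479, 9^128=85, 9^256=23, 9^512=529, 9^1024=71, 9^2048=55, 9^4096=255, 9^8192=207, 9^16384=191, 9^32768=471, 9^65536=241, 9^131072=465, 9^262144=165, 9^524288=79, 9^1048576=147; 9^1478976 = 9^64 * 9^256 * 9^4096 * 9^32768 * 9^131072 * 9^262144 * 9^1048576 = 329 (mod 554); answer 329

329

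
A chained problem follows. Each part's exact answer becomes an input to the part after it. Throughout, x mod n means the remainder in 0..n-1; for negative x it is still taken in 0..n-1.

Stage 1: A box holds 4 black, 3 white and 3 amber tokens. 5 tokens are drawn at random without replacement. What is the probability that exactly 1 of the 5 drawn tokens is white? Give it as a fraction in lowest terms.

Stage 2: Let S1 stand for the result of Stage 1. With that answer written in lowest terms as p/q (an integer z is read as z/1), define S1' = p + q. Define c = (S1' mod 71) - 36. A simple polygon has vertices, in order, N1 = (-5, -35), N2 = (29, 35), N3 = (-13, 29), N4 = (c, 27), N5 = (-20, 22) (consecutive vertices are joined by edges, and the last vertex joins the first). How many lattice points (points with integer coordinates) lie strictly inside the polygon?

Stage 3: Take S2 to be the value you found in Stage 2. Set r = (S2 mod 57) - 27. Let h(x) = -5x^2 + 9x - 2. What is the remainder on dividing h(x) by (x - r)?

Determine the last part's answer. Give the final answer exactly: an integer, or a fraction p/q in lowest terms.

Stage 1: total draws C(10,5) = 252; favorable C(3,1)*C(7,4) = 105; P = 5/12; answer 5/12
Stage 2: S1 = 5/12; threaded value p + q = 17; c = -19; cross terms: (-5*35 - 29*-35)=840, (29*29 - -13*35)=1296, (-13*27 - -19*29)=200, (-19*22 - -20*27)=122, (-20*-35 - -5*22)=810; twice the area = |3268| = 3268; area = 1634; boundary points = 2 + 6 + 2 + 1 + 3 = 14; strictly interior points = area - boundary/2 + 1 = 1628; answer 1628
Stage 3: S2 = 1628; r = 5; remainder = value at the root: -5*(5)^2 + 9*(5)^1 - 2 = (-125) + (45) + (-2) = -82; answer -82

-82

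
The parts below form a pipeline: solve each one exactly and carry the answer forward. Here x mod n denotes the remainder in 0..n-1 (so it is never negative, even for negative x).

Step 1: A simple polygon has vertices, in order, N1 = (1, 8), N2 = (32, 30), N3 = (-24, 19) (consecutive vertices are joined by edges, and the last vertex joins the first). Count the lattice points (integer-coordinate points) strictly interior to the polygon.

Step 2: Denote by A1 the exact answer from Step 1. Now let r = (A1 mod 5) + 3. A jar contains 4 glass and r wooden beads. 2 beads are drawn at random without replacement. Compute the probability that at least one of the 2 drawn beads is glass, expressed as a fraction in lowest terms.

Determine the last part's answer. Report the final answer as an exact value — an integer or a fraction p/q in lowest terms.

Step 1: cross terms: (1*30 - 32*8)=-226, (32*19 - -24*30)=1328, (-24*8 - 1*19)=-211; twice the area = |891| = 891; area = 891/2; boundary points = 1 + 1 + 1 = 3; strictly interior points = area - boundary/2 + 1 = 445; answer 445
Step 2: A1 = 445; r = 3; total draws C(7,2) = 21; complement C(3,2) = 3; favorable 21 - 3 = 18; P = 6/7; answer 6/7

6/7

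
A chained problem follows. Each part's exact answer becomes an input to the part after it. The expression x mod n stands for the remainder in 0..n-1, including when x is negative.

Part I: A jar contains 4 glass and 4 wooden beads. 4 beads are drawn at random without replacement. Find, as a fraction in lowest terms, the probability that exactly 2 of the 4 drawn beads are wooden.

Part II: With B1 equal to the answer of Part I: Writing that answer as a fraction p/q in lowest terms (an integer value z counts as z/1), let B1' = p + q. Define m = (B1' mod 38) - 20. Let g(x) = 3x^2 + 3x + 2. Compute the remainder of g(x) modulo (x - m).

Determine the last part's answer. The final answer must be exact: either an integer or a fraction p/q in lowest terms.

62

Part I: total draws C(8,4) = 70; favorable C(4,2)*C(4,2) = 36; P = 18/35; answer 18/35
Part II: B1 = 18/35; threaded value p + q = 53; m = -5; remainder = value at the root: 3*(-5)^2 + 3*(-5)^1 + 2 = (75) + (-15) + (2) = 62; answer 62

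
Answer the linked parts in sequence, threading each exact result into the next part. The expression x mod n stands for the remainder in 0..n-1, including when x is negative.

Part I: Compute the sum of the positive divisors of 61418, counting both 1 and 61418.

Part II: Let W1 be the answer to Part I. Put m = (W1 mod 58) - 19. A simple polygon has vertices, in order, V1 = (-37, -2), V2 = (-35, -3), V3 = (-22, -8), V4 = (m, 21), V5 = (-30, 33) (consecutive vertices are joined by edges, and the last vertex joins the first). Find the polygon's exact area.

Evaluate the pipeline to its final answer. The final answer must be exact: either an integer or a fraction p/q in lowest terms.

Part I: 61418 = 2 * 7 * 41 * 107; sigma = (1 + 2) * (1 + 7) * (1 + 41) * (1 + 107) = 3 * 8 * 42 * 108 = 108864; answer 108864
Part II: W1 = 108864; m = 37; cross terms: (-37*-3 - -35*-2)=41, (-35*-8 - -22*-3)=214, (-22*21 - 37*-8)=-166, (37*33 - -30*21)=1851, (-30*-2 - -37*33)=1281; twice the area = |3221| = 3221; area = 3221/2; answer 3221/2

3221/2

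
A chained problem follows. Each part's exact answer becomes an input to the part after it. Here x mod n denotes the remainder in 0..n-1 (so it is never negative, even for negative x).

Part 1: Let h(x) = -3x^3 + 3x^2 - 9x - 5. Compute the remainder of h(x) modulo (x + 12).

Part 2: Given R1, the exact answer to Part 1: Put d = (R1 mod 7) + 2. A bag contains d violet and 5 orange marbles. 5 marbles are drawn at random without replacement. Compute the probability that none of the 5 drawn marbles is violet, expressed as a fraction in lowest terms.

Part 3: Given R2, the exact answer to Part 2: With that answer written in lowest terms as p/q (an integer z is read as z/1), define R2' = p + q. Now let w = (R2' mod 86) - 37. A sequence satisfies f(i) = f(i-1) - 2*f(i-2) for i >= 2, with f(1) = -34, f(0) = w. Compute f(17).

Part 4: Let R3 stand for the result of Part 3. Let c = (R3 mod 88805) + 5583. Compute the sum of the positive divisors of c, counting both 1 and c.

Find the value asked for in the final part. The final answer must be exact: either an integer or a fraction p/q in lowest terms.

153944

Part 1: remainder = value at the root: -3*(-12)^3 + 3*(-12)^2 - 9*(-12)^1 - 5 = (5184) + (432) + (108) + (-5) = 5719; answer 5719
Part 2: R1 = 5719; d = 2; total draws C(7,5) = 21; favorable C(5,5) = 1; P = 1/21; answer 1/21
Part 3: R2 = 1/21; threaded value p + q = 22; w = -15; f(2) = 1*(-34) - 2*(-15) = -4; iterating: f(2)=-4, f(3)=64, f(4)=72, f(5)=-56, f(6)=-200, f(7)=-88, f(8)=312, f(9)=488, f(10)=-136, f(11)=-1112, f(12)=-840, f(13)=1384, f(14)=3064, f(15)=296, f(16)=-5832, f(17)=-6424; answer -6424
Part 4: R3 = -6424; c = 87964; 87964 = 2^2 * 21991; sigma = (1 + 2 + 4) * (1 + 21991) = 7 * 21992 = 153944; answer 153944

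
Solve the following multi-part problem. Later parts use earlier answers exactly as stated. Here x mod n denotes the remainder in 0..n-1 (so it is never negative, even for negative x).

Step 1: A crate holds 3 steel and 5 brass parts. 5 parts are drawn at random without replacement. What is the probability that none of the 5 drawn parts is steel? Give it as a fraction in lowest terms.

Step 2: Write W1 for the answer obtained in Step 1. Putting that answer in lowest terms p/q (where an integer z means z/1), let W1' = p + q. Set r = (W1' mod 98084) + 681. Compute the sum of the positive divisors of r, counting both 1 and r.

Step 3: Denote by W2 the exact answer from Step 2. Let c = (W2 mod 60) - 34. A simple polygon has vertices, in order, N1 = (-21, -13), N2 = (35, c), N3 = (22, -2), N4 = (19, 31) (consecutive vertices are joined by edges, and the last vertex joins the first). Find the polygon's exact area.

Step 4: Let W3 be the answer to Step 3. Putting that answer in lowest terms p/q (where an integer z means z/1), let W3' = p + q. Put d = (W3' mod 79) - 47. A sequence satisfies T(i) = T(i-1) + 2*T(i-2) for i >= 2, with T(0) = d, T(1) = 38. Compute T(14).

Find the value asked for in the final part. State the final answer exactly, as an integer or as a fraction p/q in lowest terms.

Step 1: total draws C(8,5) = 56; favorable C(5,5) = 1; P = 1/56; answer 1/56
Step 2: W1 = 1/56; threaded value p + q = 57; r = 738; 738 = 2 * 3^2 * 41; sigma = (1 + 2) * (1 + 3 + 9) * (1 + 41) = 3 * 13 * 42 = 1638; answer 1638
Step 3: W2 = 1638; c = -16; cross terms: (-21*-16 - 35*-13)=791, (35*-2 - 22*-16)=282, (22*31 - 19*-2)=720, (19*-13 - -21*31)=404; twice the area = |2197| = 2197; area = 2197/2; answer 2197/2
Step 4: W3 = 2197/2; threaded value p + q = 2199; d = 19; T(2) = 1*(38) + 2*(19) = 76; iterating: T(2)=76, T(3)=152, T(4)=304, T(5)=608, T(6)=1216, T(7)=2432, T(8)=4864, T(9)=9728, T(10)=19456, T(11)=38912, T(12)=77824, T(13)=155648, T(14)=311296; answer 311296

311296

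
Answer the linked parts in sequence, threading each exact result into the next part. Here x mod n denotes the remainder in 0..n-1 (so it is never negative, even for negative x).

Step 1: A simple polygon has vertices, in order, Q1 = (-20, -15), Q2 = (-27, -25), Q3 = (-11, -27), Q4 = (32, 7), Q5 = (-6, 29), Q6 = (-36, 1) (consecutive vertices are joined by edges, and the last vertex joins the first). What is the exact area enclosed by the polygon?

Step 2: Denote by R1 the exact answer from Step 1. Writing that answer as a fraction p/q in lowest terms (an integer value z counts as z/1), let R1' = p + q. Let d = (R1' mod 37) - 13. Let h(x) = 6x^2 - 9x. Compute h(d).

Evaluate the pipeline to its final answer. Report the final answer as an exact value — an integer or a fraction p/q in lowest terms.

Step 1: cross terms: (-20*-25 - -27*-15)=95, (-27*-27 - -11*-25)=454, (-11*7 - 32*-27)=787, (32*29 - -6*7)=970, (-6*1 - -36*29)=1038, (-36*-15 - -20*1)=560; twice the area = |3904| = 3904; area = 1952; answer 1952
Step 2: R1 = 1952; threaded value p + q = 1953; d = 16; 6*(16)^2 - 9*(16)^1 = (1536) + (-144) = 1392; answer 1392

1392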